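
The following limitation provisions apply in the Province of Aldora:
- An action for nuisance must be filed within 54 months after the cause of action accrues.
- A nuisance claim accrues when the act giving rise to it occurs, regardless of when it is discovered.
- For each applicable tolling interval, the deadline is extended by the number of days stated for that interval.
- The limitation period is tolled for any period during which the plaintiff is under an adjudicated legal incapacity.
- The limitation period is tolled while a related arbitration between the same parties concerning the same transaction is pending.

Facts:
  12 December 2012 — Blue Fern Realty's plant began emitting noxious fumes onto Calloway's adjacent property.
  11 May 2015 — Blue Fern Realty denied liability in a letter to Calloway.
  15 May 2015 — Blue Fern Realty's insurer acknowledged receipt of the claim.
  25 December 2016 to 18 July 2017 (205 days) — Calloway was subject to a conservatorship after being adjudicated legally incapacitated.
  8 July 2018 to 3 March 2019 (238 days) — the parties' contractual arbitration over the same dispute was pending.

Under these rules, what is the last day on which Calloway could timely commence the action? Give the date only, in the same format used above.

3 January 2018

The claim accrued on 12 December 2012, when the wrongful act occurred.
54 months from 12 December 2012 is 12 June 2017.
The plaintiff's legal incapacity from 25 December 2016 to 18 July 2017 tolled the period for 205 days, extending the deadline to 3 January 2018.
The pending related arbitration from 8 July 2018 to 3 March 2019 began after the period had already run on 3 January 2018, so it has no tolling effect.
The other events in the timeline have no effect on the limitation period under the stated rules.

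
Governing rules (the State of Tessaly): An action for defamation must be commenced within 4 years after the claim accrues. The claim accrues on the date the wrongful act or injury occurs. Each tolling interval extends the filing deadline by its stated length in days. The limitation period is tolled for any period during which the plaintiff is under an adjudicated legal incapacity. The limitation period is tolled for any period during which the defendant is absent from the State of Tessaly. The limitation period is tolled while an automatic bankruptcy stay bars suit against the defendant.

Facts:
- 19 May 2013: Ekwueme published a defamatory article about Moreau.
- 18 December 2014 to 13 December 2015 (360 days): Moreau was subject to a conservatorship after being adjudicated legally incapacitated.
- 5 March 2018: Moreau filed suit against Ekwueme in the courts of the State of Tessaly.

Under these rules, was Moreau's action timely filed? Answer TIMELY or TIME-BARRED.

TIMELY

The claim accrued on 19 May 2013, when the wrongful act occurred.
The untolled deadline — 4 years after 19 May 2013 — is 19 May 2017.
The period was tolled for 360 days by the plaintiff's legal incapacity (18 December 2014 to 13 December 2015), pushing the deadline to 14 May 2018.
Moreau filed on 5 March 2018, before the 14 May 2018 deadline, so the action is timely.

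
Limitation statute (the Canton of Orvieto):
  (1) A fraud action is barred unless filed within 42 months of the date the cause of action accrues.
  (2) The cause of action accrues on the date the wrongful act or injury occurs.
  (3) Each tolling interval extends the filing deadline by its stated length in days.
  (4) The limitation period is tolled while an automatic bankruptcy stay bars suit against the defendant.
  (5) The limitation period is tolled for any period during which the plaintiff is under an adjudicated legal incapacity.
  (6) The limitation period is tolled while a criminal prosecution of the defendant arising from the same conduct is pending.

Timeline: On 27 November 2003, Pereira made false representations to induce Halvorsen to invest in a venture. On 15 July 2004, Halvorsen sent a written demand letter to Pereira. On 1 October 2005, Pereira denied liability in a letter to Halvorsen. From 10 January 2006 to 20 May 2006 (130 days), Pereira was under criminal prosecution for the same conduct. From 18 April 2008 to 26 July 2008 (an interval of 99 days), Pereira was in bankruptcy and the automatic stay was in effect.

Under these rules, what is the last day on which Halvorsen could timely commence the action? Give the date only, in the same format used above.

The claim accrued on 27 November 2003, when the wrongful act occurred.
The untolled deadline — 42 months after 27 November 2003 — is 27 May 2007.
The period was tolled for 130 days by the pending criminal prosecution (10 January 2006 to 20 May 2006), pushing the deadline to 4 October 2007.
The automatic bankruptcy stay starting 18 April 2008 came too late — the period had run on 4 October 2007 — and so does not extend the deadline.
None of the other events listed affects the running of the period under the stated rules.

4 October 2007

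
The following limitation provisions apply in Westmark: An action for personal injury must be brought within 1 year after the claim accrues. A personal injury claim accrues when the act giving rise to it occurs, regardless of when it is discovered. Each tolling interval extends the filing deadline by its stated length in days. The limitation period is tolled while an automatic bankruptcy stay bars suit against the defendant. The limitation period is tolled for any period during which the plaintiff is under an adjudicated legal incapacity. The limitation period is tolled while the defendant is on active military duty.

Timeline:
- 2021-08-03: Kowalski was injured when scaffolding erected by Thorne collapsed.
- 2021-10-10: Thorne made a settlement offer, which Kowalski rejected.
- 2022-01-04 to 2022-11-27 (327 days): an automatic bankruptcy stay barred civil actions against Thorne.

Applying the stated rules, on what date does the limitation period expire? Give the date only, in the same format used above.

The claim accrued on 2021-08-03, when the wrongful act occurred.
1 year from 2021-08-03 is 2022-08-03.
The automatic bankruptcy stay from 2022-01-04 to 2022-11-27 tolled the period for 327 days, extending the deadline to 2023-06-26.
The other events in the timeline have no effect on the limitation period under the stated rules.

2023-06-26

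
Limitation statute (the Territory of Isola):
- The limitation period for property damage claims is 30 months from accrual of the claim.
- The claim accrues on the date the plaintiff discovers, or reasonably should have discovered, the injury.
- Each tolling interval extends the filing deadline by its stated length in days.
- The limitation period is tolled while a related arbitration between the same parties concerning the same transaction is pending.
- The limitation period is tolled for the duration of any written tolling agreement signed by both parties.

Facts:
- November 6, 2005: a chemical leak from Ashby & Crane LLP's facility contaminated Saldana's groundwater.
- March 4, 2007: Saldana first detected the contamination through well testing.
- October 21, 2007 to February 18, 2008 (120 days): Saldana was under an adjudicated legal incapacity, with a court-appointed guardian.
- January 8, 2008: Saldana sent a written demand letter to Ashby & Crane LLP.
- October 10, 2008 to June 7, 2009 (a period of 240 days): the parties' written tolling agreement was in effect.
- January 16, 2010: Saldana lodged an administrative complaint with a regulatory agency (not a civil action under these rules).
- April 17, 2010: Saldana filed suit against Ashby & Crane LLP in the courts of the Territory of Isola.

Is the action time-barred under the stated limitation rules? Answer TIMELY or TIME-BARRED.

Accrual is tied to discovery, so the period began on March 4, 2007 rather than on November 6, 2005 when the act occurred.
30 months from March 4, 2007 is September 4, 2009.
Because the written tolling agreement ran from October 10, 2008 to June 7, 2009, the deadline is extended by 240 days to May 2, 2010.
No stated provision tolls the period for the plaintiff's incapacity, so the interval from October 21, 2007 to February 18, 2008 has no effect on the deadline.
The other events in the timeline have no effect on the limitation period under the stated rules.
Saldana filed on April 17, 2010, before the May 2, 2010 deadline, so the action is timely.

TIMELY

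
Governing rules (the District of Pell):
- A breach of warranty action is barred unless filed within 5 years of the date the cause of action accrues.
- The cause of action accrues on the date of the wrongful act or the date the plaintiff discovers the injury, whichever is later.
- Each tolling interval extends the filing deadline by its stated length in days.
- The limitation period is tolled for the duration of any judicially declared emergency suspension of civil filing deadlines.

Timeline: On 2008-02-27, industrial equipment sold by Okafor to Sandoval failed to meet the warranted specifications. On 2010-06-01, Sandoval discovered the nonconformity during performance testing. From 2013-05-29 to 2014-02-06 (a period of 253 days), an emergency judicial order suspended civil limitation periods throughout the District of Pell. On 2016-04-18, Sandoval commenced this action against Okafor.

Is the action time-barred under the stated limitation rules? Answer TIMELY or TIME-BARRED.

TIME-BARRED

Taking the later of the act (2008-02-27) and discovery (2010-06-01), the claim accrued on 2010-06-01.
5 years from 2010-06-01 is 2015-06-01.
Because the emergency suspension of filing deadlines ran from 2013-05-29 to 2014-02-06, the deadline is extended by 253 days to 2016-02-09.
Sandoval filed on 2016-04-18, after the 2016-02-09 deadline, so the action is time-barred.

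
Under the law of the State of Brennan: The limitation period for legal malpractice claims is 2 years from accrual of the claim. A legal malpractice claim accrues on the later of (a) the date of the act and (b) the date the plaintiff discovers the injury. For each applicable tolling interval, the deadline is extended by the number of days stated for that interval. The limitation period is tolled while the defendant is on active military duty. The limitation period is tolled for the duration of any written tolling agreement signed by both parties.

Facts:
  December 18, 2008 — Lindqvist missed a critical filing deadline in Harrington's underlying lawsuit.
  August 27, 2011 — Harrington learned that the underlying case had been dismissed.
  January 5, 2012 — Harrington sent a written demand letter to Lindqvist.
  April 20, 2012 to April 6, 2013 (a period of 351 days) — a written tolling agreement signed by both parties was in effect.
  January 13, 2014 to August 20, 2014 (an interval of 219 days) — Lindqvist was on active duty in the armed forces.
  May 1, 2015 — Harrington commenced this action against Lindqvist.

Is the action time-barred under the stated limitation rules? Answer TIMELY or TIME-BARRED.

TIME-BARRED

The claim accrued on August 27, 2011 — the later of the December 18, 2008 act and the August 27, 2011 discovery.
2 years from August 27, 2011 is August 27, 2013.
The written tolling agreement from April 20, 2012 to April 6, 2013 tolled the period for 351 days, extending the deadline to August 13, 2014.
The defendant's active military service from January 13, 2014 to August 20, 2014 tolled the period for 219 days, extending the deadline to March 20, 2015.
None of the other events listed affects the running of the period under the stated rules.
The May 1, 2015 filing falls after the March 20, 2015 deadline; the claim is time-barred.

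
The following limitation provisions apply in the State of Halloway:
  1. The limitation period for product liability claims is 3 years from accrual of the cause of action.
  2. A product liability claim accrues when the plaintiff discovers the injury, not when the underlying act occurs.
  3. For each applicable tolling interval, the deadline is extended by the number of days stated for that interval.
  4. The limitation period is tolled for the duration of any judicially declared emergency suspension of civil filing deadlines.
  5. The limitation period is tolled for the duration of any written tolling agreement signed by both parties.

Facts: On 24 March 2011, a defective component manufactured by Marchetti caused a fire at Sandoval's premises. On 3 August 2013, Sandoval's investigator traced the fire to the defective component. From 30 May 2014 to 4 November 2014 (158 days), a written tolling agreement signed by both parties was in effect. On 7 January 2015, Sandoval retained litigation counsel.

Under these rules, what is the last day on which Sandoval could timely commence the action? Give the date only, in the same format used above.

Accrual is tied to discovery, so the period began on 3 August 2013 rather than on 24 March 2011 when the act occurred.
Adding the 3 years base period to 3 August 2013 gives a deadline of 3 August 2016, before any tolling.
The written tolling agreement from 30 May 2014 to 4 November 2014 tolled the period for 158 days, extending the deadline to 8 January 2017.
Nothing else in the chronology tolls or restarts the period.

8 January 2017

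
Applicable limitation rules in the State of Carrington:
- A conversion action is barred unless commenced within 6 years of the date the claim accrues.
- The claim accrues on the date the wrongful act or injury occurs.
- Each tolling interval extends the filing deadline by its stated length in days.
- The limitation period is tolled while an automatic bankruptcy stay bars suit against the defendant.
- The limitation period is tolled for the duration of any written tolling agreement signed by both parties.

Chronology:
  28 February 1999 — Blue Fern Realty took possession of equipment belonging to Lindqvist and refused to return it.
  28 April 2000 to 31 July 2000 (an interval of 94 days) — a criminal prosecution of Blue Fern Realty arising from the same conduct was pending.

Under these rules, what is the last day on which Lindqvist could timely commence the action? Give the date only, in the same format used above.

The limitation period began to run on 28 February 1999.
Adding the 6 years base period to 28 February 1999 gives a deadline of 28 February 2005, before any tolling.
Although a criminal prosecution ran from 28 April 2000 to 31 July 2000, the stated rules do not make that a tolling event, so it is disregarded.

28 February 2005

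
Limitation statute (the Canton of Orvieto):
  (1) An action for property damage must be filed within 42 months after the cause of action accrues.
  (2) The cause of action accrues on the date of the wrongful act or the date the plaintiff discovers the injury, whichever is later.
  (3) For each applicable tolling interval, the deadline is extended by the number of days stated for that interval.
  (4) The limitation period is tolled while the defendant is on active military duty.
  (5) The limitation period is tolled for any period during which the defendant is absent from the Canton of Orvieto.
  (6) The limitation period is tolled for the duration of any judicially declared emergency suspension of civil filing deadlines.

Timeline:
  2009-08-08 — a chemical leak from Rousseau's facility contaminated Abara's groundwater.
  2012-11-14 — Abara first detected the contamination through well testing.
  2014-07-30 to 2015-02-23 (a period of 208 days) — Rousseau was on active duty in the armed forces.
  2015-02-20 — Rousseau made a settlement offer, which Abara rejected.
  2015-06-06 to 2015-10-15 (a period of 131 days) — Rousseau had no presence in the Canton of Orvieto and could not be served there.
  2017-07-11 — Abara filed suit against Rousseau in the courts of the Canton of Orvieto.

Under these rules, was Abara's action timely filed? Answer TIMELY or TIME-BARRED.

Because discovery on 2012-11-14 post-dates the 2009-08-08 act, accrual under the later-of rule falls on 2012-11-14.
The untolled deadline — 42 months after 2012-11-14 — is 2016-05-14.
Because the defendant's active military service ran from 2014-07-30 to 2015-02-23, the deadline is extended by 208 days to 2016-12-08.
The defendant's absence from the jurisdiction from 2015-06-06 to 2015-10-15 tolled the period for 131 days, extending the deadline to 2017-04-18.
The other events in the timeline have no effect on the limitation period under the stated rules.
The 2017-07-11 filing falls after the 2017-04-18 deadline; the claim is time-barred.

TIME-BARRED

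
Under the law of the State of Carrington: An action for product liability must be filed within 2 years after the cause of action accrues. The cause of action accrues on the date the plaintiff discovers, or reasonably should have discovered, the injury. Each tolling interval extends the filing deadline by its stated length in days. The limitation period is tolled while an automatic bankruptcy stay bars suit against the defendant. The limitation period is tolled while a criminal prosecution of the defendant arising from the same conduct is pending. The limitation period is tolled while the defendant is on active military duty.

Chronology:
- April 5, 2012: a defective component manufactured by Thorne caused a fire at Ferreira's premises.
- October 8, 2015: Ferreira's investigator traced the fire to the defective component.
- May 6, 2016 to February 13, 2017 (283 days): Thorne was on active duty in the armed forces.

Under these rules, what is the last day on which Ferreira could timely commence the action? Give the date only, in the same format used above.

July 18, 2018

Accrual is tied to discovery, so the period began on October 8, 2015 rather than on April 5, 2012 when the act occurred.
2 years from October 8, 2015 is October 8, 2017.
The period was tolled for 283 days by the defendant's active military service (May 6, 2016 to February 13, 2017), pushing the deadline to July 18, 2018.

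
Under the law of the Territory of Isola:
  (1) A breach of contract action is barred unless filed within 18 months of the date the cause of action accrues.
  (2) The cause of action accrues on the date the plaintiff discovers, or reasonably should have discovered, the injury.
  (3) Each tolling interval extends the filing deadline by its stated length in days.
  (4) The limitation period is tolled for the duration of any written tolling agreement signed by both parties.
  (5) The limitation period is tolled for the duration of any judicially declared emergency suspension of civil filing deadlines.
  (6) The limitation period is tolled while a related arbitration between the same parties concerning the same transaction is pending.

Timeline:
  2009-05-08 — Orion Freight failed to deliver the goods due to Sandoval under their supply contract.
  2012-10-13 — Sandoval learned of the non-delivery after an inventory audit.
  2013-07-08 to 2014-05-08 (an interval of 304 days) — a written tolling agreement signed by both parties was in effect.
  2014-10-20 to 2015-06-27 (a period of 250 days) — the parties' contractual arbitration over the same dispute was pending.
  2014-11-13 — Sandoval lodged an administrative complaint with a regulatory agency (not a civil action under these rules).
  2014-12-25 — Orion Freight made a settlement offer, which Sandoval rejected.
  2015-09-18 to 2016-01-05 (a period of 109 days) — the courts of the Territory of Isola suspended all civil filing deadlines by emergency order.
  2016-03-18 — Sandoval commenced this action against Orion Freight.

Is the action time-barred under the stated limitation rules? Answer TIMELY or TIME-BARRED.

TIME-BARRED

Under the discovery rule, the claim accrued on 2012-10-13, when Sandoval discovered the injury — not on the 2009-05-08 date of the underlying act.
18 months from 2012-10-13 is 2014-04-13.
The written tolling agreement from 2013-07-08 to 2014-05-08 tolled the period for 304 days, extending the deadline to 2015-02-11.
The period was tolled for 250 days by the pending related arbitration (2014-10-20 to 2015-06-27), pushing the deadline to 2015-10-19.
The period was tolled for 109 days by the emergency suspension of filing deadlines (2015-09-18 to 2016-01-05), pushing the deadline to 2016-02-05.
The other events in the timeline have no effect on the limitation period under the stated rules.
Sandoval filed on 2016-03-18, after the 2016-02-05 deadline, so the action is time-barred.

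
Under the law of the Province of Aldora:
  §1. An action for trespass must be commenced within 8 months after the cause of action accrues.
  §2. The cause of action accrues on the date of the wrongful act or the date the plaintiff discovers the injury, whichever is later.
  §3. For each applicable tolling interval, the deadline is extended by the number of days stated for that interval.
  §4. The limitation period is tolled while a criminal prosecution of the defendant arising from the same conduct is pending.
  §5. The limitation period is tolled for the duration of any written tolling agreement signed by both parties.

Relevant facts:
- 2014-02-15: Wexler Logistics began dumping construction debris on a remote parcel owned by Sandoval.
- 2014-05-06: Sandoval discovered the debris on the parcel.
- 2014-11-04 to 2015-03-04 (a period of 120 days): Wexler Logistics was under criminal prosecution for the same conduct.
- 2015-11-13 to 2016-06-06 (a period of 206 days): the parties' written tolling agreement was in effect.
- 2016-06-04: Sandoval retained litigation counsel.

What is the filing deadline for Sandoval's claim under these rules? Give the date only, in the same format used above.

2015-05-06

Because discovery on 2014-05-06 post-dates the 2014-02-15 act, accrual under the later-of rule falls on 2014-05-06.
8 months from 2014-05-06 is 2015-01-06.
Because the pending criminal prosecution ran from 2014-11-04 to 2015-03-04, the deadline is extended by 120 days to 2015-05-06.
The written tolling agreement from 2015-11-13 to 2016-06-06 began after the period had already run on 2015-05-06, so it has no tolling effect.
Nothing else in the chronology tolls or restarts the period.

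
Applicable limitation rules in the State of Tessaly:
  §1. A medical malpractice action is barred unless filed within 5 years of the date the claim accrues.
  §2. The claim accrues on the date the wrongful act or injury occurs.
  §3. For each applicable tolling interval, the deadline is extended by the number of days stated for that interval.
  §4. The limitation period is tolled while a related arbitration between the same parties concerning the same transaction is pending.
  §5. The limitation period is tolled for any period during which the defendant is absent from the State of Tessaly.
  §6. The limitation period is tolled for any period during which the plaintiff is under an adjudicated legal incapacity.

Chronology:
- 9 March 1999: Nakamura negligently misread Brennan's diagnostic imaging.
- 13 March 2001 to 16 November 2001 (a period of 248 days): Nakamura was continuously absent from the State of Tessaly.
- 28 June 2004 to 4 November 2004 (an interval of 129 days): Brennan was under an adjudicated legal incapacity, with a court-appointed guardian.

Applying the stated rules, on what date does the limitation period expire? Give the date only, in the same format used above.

The limitation period began to run on 9 March 1999.
The untolled deadline — 5 years after 9 March 1999 — is 9 March 2004.
Because the defendant's absence from the jurisdiction ran from 13 March 2001 to 16 November 2001, the deadline is extended by 248 days to 12 November 2004.
The plaintiff's legal incapacity from 28 June 2004 to 4 November 2004 tolled the period for 129 days, extending the deadline to 21 March 2005.

21 March 2005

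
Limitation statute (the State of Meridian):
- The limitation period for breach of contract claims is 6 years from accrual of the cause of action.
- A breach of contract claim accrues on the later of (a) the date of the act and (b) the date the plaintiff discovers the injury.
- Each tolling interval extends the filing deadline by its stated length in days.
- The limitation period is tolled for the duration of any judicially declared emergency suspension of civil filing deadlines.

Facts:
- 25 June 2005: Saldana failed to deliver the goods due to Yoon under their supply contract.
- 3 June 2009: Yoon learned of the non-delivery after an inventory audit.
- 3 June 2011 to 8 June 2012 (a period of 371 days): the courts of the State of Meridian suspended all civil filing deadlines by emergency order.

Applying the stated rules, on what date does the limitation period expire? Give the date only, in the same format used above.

8 June 2016

The claim accrued on 3 June 2009 — the later of the 25 June 2005 act and the 3 June 2009 discovery.
6 years from 3 June 2009 is 3 June 2015.
Because the emergency suspension of filing deadlines ran from 3 June 2011 to 8 June 2012, the deadline is extended by 371 days to 8 June 2016.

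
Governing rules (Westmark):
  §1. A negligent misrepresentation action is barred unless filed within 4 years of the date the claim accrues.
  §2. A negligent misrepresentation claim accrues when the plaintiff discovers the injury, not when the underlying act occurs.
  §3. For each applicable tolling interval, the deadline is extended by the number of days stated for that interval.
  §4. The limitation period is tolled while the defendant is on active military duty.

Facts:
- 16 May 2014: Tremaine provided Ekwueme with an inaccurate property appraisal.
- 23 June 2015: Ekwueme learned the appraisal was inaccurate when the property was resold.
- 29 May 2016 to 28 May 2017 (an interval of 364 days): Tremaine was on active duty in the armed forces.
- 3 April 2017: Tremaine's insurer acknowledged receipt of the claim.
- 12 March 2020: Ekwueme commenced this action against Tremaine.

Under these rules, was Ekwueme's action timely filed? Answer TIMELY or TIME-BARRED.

TIMELY

Accrual is tied to discovery, so the period began on 23 June 2015 rather than on 16 May 2014 when the act occurred.
Adding the 4 years base period to 23 June 2015 gives a deadline of 23 June 2019, before any tolling.
Because the defendant's active military service ran from 29 May 2016 to 28 May 2017, the deadline is extended by 364 days to 21 June 2020.
Nothing else in the chronology tolls or restarts the period.
Ekwueme filed on 12 March 2020, before the 21 June 2020 deadline, so the action is timely.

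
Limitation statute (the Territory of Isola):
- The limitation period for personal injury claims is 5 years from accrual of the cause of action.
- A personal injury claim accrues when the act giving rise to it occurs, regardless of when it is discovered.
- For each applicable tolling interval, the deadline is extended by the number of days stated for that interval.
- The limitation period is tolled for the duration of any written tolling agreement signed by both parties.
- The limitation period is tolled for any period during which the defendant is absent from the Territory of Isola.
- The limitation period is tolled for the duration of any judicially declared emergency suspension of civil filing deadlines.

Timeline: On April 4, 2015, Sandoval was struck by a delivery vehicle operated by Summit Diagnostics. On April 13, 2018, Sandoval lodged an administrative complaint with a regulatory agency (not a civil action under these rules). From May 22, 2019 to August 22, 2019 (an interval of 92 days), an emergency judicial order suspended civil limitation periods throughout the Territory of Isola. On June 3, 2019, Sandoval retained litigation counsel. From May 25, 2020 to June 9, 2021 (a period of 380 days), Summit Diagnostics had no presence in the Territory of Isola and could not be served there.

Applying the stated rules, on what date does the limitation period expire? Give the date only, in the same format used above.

July 20, 2021

The claim accrued on April 4, 2015, when the wrongful act occurred.
The untolled deadline — 5 years after April 4, 2015 — is April 4, 2020.
The period was tolled for 92 days by the emergency suspension of filing deadlines (May 22, 2019 to August 22, 2019), pushing the deadline to July 5, 2020.
The period was tolled for 380 days by the defendant's absence from the jurisdiction (May 25, 2020 to June 9, 2021), pushing the deadline to July 20, 2021.
The other events in the timeline have no effect on the limitation period under the stated rules.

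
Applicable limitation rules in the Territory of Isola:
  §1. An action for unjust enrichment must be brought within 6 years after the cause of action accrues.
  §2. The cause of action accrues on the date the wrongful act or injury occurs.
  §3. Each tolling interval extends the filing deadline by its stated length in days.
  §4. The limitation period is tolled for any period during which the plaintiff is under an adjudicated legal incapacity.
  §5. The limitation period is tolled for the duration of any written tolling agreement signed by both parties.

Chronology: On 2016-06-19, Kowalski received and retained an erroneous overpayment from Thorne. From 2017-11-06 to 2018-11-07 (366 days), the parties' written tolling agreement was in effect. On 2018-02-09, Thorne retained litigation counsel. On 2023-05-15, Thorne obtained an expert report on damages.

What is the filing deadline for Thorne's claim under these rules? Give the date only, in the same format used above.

2023-06-20

The limitation period began to run on 2016-06-19.
Adding the 6 years base period to 2016-06-19 gives a deadline of 2022-06-19, before any tolling.
Because the written tolling agreement ran from 2017-11-06 to 2018-11-07, the deadline is extended by 366 days to 2023-06-20.
Nothing else in the chronology tolls or restarts the period.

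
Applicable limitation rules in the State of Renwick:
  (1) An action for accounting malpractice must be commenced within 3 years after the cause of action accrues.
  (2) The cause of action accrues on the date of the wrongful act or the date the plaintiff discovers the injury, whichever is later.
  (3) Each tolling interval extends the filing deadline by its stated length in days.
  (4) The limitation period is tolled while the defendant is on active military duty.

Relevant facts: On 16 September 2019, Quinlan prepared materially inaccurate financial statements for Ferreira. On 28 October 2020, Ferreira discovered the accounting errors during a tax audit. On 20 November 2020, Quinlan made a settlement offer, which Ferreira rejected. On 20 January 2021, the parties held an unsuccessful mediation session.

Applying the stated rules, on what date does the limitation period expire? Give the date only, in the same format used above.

Taking the later of the act (16 September 2019) and discovery (28 October 2020), the claim accrued on 28 October 2020.
The untolled deadline — 3 years after 28 October 2020 — is 28 October 2023.
The other events in the timeline have no effect on the limitation period under the stated rules.

28 October 2023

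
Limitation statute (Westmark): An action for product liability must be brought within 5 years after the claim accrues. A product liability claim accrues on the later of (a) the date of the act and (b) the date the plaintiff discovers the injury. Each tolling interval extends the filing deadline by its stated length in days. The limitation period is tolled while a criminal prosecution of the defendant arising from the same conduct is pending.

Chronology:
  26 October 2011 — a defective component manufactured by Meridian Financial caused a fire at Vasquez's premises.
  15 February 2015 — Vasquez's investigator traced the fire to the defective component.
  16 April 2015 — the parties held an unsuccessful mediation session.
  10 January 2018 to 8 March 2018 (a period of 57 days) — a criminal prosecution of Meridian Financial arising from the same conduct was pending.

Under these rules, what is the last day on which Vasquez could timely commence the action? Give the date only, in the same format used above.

Taking the later of the act (26 October 2011) and discovery (15 February 2015), the claim accrued on 15 February 2015.
The untolled deadline — 5 years after 15 February 2015 — is 15 February 2020.
Because the pending criminal prosecution ran from 10 January 2018 to 8 March 2018, the deadline is extended by 57 days to 12 April 2020.
None of the other events listed affects the running of the period under the stated rules.

12 April 2020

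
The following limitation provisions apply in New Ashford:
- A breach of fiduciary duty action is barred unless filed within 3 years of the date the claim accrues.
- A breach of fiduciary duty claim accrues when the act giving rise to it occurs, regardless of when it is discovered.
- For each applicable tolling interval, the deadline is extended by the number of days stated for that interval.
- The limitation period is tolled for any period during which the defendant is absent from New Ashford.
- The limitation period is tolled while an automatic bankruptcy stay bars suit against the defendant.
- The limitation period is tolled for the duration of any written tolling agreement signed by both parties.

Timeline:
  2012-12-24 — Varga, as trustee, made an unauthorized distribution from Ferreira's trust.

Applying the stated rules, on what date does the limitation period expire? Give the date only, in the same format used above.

2015-12-24

The claim accrued on 2012-12-24, the date of the act.
Adding the 3 years base period to 2012-12-24 gives a deadline of 2015-12-24, before any tolling.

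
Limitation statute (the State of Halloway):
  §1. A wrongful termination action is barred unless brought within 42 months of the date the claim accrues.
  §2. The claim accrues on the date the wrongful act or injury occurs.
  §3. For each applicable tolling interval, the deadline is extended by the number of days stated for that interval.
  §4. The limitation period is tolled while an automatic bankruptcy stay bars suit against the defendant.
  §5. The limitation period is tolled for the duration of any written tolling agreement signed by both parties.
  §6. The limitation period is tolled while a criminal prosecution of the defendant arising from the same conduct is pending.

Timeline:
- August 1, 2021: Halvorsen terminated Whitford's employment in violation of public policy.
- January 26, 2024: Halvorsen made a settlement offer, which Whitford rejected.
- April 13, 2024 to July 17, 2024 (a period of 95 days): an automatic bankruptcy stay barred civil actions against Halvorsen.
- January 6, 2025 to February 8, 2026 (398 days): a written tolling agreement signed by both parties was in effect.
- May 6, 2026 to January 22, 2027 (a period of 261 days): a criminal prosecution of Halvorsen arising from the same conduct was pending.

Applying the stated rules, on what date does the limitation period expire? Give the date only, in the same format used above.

February 25, 2027

The claim accrued on August 1, 2021, the date of the act.
Adding the 42 months base period to August 1, 2021 gives a deadline of February 1, 2025, before any tolling.
The automatic bankruptcy stay from April 13, 2024 to July 17, 2024 tolled the period for 95 days, extending the deadline to May 7, 2025.
Because the written tolling agreement ran from January 6, 2025 to February 8, 2026, the deadline is extended by 398 days to June 9, 2026.
Because the pending criminal prosecution ran from May 6, 2026 to January 22, 2027, the deadline is extended by 261 days to February 25, 2027.
None of the other events listed affects the running of the period under the stated rules.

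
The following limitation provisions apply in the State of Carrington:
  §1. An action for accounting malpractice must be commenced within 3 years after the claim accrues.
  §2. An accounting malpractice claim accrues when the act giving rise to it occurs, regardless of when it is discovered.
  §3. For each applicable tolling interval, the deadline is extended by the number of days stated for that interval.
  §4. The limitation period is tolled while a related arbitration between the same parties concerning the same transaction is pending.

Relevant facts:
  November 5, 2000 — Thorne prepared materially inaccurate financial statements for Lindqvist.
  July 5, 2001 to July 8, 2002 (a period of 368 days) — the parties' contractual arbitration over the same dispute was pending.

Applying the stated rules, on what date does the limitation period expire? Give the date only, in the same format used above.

The claim accrued on November 5, 2000, the date of the act.
The untolled deadline — 3 years after November 5, 2000 — is November 5, 2003.
The pending related arbitration from July 5, 2001 to July 8, 2002 tolled the period for 368 days, extending the deadline to November 7, 2004.

November 7, 2004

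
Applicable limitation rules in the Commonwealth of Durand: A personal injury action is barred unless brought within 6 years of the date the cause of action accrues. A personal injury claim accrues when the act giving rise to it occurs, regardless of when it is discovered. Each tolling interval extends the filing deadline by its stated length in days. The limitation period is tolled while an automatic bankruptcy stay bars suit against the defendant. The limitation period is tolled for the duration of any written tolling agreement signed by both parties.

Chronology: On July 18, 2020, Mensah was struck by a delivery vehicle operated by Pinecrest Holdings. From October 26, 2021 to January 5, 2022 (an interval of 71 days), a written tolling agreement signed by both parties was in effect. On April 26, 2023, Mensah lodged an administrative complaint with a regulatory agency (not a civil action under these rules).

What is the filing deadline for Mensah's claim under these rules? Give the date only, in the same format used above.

September 27, 2026

The claim accrued on July 18, 2020, when the wrongful act occurred.
Adding the 6 years base period to July 18, 2020 gives a deadline of July 18, 2026, before any tolling.
Because the written tolling agreement ran from October 26, 2021 to January 5, 2022, the deadline is extended by 71 days to September 27, 2026.
The other events in the timeline have no effect on the limitation period under the stated rules.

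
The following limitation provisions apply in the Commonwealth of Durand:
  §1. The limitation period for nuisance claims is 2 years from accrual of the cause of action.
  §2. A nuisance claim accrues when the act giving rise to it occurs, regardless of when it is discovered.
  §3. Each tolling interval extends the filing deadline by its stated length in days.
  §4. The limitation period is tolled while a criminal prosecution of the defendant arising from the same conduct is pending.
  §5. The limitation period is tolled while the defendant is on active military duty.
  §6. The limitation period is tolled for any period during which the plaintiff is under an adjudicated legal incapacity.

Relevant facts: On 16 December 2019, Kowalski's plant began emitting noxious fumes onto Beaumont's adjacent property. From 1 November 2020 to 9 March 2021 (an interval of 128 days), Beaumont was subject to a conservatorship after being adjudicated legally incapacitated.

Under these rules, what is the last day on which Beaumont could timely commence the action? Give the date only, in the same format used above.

The cause of action accrued on 16 December 2019, the date of the act.
The untolled deadline — 2 years after 16 December 2019 — is 16 December 2021.
The plaintiff's legal incapacity from 1 November 2020 to 9 March 2021 tolled the period for 128 days, extending the deadline to 23 April 2022.

23 April 2022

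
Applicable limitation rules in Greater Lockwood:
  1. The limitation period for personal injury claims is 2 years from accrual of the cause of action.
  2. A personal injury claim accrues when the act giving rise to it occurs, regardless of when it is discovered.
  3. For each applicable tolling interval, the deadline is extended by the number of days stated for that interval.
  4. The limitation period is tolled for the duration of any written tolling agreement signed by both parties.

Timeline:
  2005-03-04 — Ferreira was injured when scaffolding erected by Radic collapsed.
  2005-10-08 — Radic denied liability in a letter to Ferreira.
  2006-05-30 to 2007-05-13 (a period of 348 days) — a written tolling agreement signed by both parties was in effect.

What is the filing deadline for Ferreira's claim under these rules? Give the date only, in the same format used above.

The claim accrued on 2005-03-04, when the wrongful act occurred.
The untolled deadline — 2 years after 2005-03-04 — is 2007-03-04.
The written tolling agreement from 2006-05-30 to 2007-05-13 tolled the period for 348 days, extending the deadline to 2008-02-15.
None of the other events listed affects the running of the period under the stated rules.

2008-02-15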